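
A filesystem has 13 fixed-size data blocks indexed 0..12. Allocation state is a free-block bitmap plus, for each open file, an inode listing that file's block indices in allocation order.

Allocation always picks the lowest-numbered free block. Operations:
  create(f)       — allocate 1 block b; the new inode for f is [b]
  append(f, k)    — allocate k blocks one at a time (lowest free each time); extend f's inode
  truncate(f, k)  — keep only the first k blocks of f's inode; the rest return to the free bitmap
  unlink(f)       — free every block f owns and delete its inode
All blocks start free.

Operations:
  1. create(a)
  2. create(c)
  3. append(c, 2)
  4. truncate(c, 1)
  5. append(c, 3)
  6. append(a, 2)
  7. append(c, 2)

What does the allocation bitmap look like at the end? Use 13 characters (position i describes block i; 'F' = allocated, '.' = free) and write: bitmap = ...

  1. create(a)  ⇒  F............  {a→[0]}
  2. create(c)  ⇒  FF...........  {a→[0]; c→[1]}
  3. append(c, 2)  ⇒  FFFF.........  {a→[0]; c→[1, 2, 3]}
  4. truncate(c, 1)  ⇒  FF...........  {a→[0]; c→[1]}
  5. append(c, 3)  ⇒  FFFFF........  {a→[0]; c→[1, 2, 3, 4]}
  6. append(a, 2)  ⇒  FFFFFFF......  {a→[0, 5, 6]; c→[1, 2, 3, 4]}
  7. append(c, 2)  ⇒  FFFFFFFFF....  {a→[0, 5, 6]; c→[1, 2, 3, 4, 7, 8]}

bitmap = FFFFFFFFF....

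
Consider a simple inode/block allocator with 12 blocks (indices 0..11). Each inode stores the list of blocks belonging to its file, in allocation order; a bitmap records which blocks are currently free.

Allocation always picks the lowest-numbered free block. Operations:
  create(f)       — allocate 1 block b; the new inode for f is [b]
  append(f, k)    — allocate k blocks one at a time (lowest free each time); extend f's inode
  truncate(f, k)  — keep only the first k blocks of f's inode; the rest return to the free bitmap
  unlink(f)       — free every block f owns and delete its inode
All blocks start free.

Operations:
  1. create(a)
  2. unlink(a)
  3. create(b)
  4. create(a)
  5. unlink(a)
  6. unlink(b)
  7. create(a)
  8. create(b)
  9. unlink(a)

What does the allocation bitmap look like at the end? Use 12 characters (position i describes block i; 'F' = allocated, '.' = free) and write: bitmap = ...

[1] create(a) — a=0 (map F...........)
[2] unlink(a) —  (map ............)
[3] create(b) — b=0 (map F...........)
[4] create(a) — a=1 b=0 (map FF..........)
[5] unlink(a) — b=0 (map F...........)
[6] unlink(b) —  (map ............)
[7] create(a) — a=0 (map F...........)
[8] create(b) — a=0 b=1 (map FF..........)
[9] unlink(a) — b=1 (map .F..........)

bitmap = .F..........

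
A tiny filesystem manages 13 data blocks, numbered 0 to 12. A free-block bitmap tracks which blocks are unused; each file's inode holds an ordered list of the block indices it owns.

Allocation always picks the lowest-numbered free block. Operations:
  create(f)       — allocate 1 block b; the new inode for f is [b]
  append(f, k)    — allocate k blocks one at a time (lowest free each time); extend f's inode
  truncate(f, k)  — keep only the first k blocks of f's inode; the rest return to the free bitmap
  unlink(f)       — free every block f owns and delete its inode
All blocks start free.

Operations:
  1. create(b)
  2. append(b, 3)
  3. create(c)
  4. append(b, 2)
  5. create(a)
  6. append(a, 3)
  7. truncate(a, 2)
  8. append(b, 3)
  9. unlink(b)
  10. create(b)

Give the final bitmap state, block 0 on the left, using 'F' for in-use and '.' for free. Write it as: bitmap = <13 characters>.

after create(b) → b:[0]  free=[F............]
after append(b, 3) → b:[0, 1, 2, 3]  free=[FFFF.........]
after create(c) → b:[0, 1, 2, 3], c:[4]  free=[FFFFF........]
after append(b, 2) → b:[0, 1, 2, 3, 5, 6], c:[4]  free=[FFFFFFF......]
after create(a) → a:[7], b:[0, 1, 2, 3, 5, 6], c:[4]  free=[FFFFFFFF.....]
after append(a, 3) → a:[7, 8, 9, 10], b:[0, 1, 2, 3, 5, 6], c:[4]  free=[FFFFFFFFFFF..]
after truncate(a, 2) → a:[7, 8], b:[0, 1, 2, 3, 5, 6], c:[4]  free=[FFFFFFFFF....]
after append(b, 3) → a:[7, 8], b:[0, 1, 2, 3, 5, 6, 9, 10, 11], c:[4]  free=[FFFFFFFFFFFF.]
after unlink(b) → a:[7, 8], c:[4]  free=[....F..FF....]
after create(b) → a:[7, 8], b:[0], c:[4]  free=[F...F..FF....]

bitmap = F...F..FF....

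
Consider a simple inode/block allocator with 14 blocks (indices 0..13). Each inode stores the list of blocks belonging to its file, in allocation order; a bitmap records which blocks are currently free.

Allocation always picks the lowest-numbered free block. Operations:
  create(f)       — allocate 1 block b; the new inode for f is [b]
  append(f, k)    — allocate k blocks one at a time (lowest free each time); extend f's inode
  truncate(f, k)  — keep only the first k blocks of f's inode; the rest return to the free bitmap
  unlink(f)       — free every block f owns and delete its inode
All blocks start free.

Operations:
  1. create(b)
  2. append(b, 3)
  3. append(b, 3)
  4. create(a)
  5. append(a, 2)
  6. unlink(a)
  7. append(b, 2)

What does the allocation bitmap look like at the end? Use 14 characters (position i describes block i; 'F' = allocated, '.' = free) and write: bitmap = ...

  1. create(b)  ⇒  F.............  {b→[0]}
  2. append(b, 3)  ⇒  FFFF..........  {b→[0, 1, 2, 3]}
  3. append(b, 3)  ⇒  FFFFFFF.......  {b→[0, 1, 2, 3, 4, 5, 6]}
  4. create(a)  ⇒  FFFFFFFF......  {a→[7]; b→[0, 1, 2, 3, 4, 5, 6]}
  5. append(a, 2)  ⇒  FFFFFFFFFF....  {a→[7, 8, 9]; b→[0, 1, 2, 3, 4, 5, 6]}
  6. unlink(a)  ⇒  FFFFFFF.......  {b→[0, 1, 2, 3, 4, 5, 6]}
  7. append(b, 2)  ⇒  FFFFFFFFF.....  {b→[0, 1, 2, 3, 4, 5, 6, 7, 8]}

bitmap = FFFFFFFFF.....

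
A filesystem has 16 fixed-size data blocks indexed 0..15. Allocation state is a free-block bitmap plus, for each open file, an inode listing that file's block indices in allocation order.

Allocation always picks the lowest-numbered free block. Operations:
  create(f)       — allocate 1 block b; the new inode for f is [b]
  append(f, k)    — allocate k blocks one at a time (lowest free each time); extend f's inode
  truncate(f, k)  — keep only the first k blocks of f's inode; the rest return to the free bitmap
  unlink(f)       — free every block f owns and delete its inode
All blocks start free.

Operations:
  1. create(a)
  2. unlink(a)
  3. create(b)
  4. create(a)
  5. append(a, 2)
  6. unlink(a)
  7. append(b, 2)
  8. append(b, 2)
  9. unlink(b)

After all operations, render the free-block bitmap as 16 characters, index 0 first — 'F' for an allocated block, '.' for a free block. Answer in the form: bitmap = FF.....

create(a): bitmap=F............... | a=[0]
unlink(a): bitmap=................ | 
create(b): bitmap=F............... | b=[0]
create(a): bitmap=FF.............. | a=[1] b=[0]
append(a, 2): bitmap=FFFF............ | a=[1, 2, 3] b=[0]
unlink(a): bitmap=F............... | b=[0]
append(b, 2): bitmap=FFF............. | b=[0, 1, 2]
append(b, 2): bitmap=FFFFF........... | b=[0, 1, 2, 3, 4]
unlink(b): bitmap=................ | 

bitmap = ................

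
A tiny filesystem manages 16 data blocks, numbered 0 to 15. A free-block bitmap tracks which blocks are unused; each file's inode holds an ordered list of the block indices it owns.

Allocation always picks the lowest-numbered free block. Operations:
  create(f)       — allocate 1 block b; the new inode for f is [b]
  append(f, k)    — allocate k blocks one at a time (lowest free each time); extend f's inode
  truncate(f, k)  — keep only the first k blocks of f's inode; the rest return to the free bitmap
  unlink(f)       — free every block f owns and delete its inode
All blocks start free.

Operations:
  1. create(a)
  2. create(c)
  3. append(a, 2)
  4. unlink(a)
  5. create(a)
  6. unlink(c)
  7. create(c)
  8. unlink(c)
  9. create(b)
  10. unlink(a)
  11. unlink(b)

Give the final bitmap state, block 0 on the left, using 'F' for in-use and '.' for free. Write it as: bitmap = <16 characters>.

  1. create(a)  ⇒  F...............  {a→[0]}
  2. create(c)  ⇒  FF..............  {a→[0]; c→[1]}
  3. append(a, 2)  ⇒  FFFF............  {a→[0, 2, 3]; c→[1]}
  4. unlink(a)  ⇒  .F..............  {c→[1]}
  5. create(a)  ⇒  FF..............  {a→[0]; c→[1]}
  6. unlink(c)  ⇒  F...............  {a→[0]}
  7. create(c)  ⇒  FF..............  {a→[0]; c→[1]}
  8. unlink(c)  ⇒  F...............  {a→[0]}
  9. create(b)  ⇒  FF..............  {a→[0]; b→[1]}
  10. unlink(a)  ⇒  .F..............  {b→[1]}
  11. unlink(b)  ⇒  ................  {}

bitmap = ................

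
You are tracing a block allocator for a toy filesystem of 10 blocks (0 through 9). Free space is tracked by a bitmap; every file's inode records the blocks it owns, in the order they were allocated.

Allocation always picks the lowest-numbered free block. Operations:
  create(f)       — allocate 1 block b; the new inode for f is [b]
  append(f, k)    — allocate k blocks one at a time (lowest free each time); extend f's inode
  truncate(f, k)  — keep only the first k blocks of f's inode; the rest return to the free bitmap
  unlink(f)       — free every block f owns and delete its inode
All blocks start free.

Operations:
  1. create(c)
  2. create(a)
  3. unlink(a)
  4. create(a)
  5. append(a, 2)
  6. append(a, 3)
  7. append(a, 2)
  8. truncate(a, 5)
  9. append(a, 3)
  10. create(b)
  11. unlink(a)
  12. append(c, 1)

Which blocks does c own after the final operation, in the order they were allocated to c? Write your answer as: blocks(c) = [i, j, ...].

blocks(c) = [0, 1]

  1. create(c)  ⇒  F.........  {c→[0]}
  2. create(a)  ⇒  FF........  {a→[1]; c→[0]}
  3. unlink(a)  ⇒  F.........  {c→[0]}
  4. create(a)  ⇒  FF........  {a→[1]; c→[0]}
  5. append(a, 2)  ⇒  FFFF......  {a→[1, 2, 3]; c→[0]}
  6. append(a, 3)  ⇒  FFFFFFF...  {a→[1, 2, 3, 4, 5, 6]; c→[0]}
  7. append(a, 2)  ⇒  FFFFFFFFF.  {a→[1, 2, 3, 4, 5, 6, 7, 8]; c→[0]}
  8. truncate(a, 5)  ⇒  FFFFFF....  {a→[1, 2, 3, 4, 5]; c→[0]}
  9. append(a, 3)  ⇒  FFFFFFFFF.  {a→[1, 2, 3, 4, 5, 6, 7, 8]; c→[0]}
  10. create(b)  ⇒  FFFFFFFFFF  {a→[1, 2, 3, 4, 5, 6, 7, 8]; b→[9]; c→[0]}
  11. unlink(a)  ⇒  F........F  {b→[9]; c→[0]}
  12. append(c, 1)  ⇒  FF.......F  {b→[9]; c→[0, 1]}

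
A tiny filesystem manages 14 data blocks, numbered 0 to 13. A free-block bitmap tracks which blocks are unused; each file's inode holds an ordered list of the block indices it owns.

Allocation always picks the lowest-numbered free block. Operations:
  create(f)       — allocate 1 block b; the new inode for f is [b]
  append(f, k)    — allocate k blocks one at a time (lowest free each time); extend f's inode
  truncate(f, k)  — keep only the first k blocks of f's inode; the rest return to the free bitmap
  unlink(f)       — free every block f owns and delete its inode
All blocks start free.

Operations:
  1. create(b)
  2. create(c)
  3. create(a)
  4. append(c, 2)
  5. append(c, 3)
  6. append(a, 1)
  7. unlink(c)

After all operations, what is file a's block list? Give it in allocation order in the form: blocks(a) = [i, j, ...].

blocks(a) = [2, 8]

after create(b) → b:[0]  free=[F.............]
after create(c) → b:[0], c:[1]  free=[FF............]
after create(a) → a:[2], b:[0], c:[1]  free=[FFF...........]
after append(c, 2) → a:[2], b:[0], c:[1, 3, 4]  free=[FFFFF.........]
after append(c, 3) → a:[2], b:[0], c:[1, 3, 4, 5, 6, 7]  free=[FFFFFFFF......]
after append(a, 1) → a:[2, 8], b:[0], c:[1, 3, 4, 5, 6, 7]  free=[FFFFFFFFF.....]
after unlink(c) → a:[2, 8], b:[0]  free=[F.F.....F.....]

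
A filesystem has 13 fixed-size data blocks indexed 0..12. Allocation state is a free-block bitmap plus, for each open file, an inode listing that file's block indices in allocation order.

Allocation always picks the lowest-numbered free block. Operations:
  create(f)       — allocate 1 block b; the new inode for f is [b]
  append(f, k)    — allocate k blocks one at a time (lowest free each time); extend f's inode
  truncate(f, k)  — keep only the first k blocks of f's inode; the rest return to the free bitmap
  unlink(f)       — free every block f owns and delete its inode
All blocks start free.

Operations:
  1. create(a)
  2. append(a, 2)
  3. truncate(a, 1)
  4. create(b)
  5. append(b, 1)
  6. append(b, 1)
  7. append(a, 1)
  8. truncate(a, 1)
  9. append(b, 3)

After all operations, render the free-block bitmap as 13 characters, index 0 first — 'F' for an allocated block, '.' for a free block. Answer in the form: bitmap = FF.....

  1. create(a)  ⇒  F............  {a→[0]}
  2. append(a, 2)  ⇒  FFF..........  {a→[0, 1, 2]}
  3. truncate(a, 1)  ⇒  F............  {a→[0]}
  4. create(b)  ⇒  FF...........  {a→[0]; b→[1]}
  5. append(b, 1)  ⇒  FFF..........  {a→[0]; b→[1, 2]}
  6. append(b, 1)  ⇒  FFFF.........  {a→[0]; b→[1, 2, 3]}
  7. append(a, 1)  ⇒  FFFFF........  {a→[0, 4]; b→[1, 2, 3]}
  8. truncate(a, 1)  ⇒  FFFF.........  {a→[0]; b→[1, 2, 3]}
  9. append(b, 3)  ⇒  FFFFFFF......  {a→[0]; b→[1, 2, 3, 4, 5, 6]}

bitmap = FFFFFFF......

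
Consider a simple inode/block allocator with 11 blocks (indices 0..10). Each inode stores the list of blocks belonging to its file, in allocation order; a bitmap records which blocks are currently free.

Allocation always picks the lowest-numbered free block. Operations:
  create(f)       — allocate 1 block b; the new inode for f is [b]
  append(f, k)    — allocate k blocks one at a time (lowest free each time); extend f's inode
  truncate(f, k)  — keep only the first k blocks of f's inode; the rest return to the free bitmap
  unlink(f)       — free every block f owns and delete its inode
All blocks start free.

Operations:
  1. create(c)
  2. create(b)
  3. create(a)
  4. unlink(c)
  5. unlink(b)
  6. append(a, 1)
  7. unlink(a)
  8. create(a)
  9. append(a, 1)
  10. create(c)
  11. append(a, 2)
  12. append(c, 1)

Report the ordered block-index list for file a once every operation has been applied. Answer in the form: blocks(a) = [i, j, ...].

blocks(a) = [0, 1, 3, 4]

[1] create(c) — c=0 (map F..........)
[2] create(b) — b=1 c=0 (map FF.........)
[3] create(a) — a=2 b=1 c=0 (map FFF........)
[4] unlink(c) — a=2 b=1 (map .FF........)
[5] unlink(b) — a=2 (map ..F........)
[6] append(a, 1) — a=2,0 (map F.F........)
[7] unlink(a) —  (map ...........)
[8] create(a) — a=0 (map F..........)
[9] append(a, 1) — a=0,1 (map FF.........)
[10] create(c) — a=0,1 c=2 (map FFF........)
[11] append(a, 2) — a=0,1,3,4 c=2 (map FFFFF......)
[12] append(c, 1) — a=0,1,3,4 c=2,5 (map FFFFFF.....)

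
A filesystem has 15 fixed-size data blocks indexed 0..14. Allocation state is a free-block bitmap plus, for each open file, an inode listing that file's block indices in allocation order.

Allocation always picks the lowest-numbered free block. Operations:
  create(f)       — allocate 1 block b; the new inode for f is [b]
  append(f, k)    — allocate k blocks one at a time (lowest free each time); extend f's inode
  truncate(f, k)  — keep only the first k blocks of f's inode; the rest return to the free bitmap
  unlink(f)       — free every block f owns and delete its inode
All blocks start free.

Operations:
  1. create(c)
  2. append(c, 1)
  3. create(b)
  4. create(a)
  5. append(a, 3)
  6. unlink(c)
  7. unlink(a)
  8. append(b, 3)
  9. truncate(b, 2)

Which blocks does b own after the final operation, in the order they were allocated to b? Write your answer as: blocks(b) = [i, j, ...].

  1. create(c)  ⇒  F..............  {c→[0]}
  2. append(c, 1)  ⇒  FF.............  {c→[0, 1]}
  3. create(b)  ⇒  FFF............  {b→[2]; c→[0, 1]}
  4. create(a)  ⇒  FFFF...........  {a→[3]; b→[2]; c→[0, 1]}
  5. append(a, 3)  ⇒  FFFFFFF........  {a→[3, 4, 5, 6]; b→[2]; c→[0, 1]}
  6. unlink(c)  ⇒  ..FFFFF........  {a→[3, 4, 5, 6]; b→[2]}
  7. unlink(a)  ⇒  ..F............  {b→[2]}
  8. append(b, 3)  ⇒  FFFF...........  {b→[2, 0, 1, 3]}
  9. truncate(b, 2)  ⇒  F.F............  {b→[2, 0]}

blocks(b) = [2, 0]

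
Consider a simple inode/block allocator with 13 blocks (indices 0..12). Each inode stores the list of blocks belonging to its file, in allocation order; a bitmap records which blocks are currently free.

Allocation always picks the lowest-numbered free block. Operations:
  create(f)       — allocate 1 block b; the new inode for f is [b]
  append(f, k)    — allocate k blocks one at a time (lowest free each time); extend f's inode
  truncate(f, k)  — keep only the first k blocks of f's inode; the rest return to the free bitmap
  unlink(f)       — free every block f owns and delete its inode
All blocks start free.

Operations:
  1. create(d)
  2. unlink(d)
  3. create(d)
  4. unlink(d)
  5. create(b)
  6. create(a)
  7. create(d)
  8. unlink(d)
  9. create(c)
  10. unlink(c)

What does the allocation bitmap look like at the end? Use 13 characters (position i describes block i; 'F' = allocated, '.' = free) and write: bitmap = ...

after create(d) → d:[0]  free=[F............]
after unlink(d) →   free=[.............]
after create(d) → d:[0]  free=[F............]
after unlink(d) →   free=[.............]
after create(b) → b:[0]  free=[F............]
after create(a) → a:[1], b:[0]  free=[FF...........]
after create(d) → a:[1], b:[0], d:[2]  free=[FFF..........]
after unlink(d) → a:[1], b:[0]  free=[FF...........]
after create(c) → a:[1], b:[0], c:[2]  free=[FFF..........]
after unlink(c) → a:[1], b:[0]  free=[FF...........]

bitmap = FF...........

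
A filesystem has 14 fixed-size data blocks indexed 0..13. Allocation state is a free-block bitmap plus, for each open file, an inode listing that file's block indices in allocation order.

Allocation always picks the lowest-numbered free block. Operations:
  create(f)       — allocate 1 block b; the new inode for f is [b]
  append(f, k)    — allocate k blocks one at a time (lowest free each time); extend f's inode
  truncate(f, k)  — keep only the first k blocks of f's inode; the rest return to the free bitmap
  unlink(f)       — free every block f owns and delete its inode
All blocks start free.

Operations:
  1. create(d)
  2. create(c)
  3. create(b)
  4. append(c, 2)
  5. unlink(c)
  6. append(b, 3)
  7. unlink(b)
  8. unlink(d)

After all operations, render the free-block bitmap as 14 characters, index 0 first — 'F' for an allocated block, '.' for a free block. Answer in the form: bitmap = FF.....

create(d): bitmap=F............. | d=[0]
create(c): bitmap=FF............ | c=[1] d=[0]
create(b): bitmap=FFF........... | b=[2] c=[1] d=[0]
append(c, 2): bitmap=FFFFF......... | b=[2] c=[1, 3, 4] d=[0]
unlink(c): bitmap=F.F........... | b=[2] d=[0]
append(b, 3): bitmap=FFFFF......... | b=[2, 1, 3, 4] d=[0]
unlink(b): bitmap=F............. | d=[0]
unlink(d): bitmap=.............. | 

bitmap = ..............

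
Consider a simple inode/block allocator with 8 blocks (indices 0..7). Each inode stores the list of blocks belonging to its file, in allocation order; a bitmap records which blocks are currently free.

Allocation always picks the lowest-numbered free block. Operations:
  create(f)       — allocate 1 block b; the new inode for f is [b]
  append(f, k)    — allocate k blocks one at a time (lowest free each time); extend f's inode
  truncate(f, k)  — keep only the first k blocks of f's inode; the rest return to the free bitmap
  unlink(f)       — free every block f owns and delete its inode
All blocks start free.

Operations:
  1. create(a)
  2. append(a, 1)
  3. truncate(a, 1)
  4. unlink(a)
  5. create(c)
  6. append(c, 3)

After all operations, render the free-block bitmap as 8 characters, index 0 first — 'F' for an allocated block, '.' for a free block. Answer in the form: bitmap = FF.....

create(a): bitmap=F....... | a=[0]
append(a, 1): bitmap=FF...... | a=[0, 1]
truncate(a, 1): bitmap=F....... | a=[0]
unlink(a): bitmap=........ | 
create(c): bitmap=F....... | c=[0]
append(c, 3): bitmap=FFFF.... | c=[0, 1, 2, 3]

bitmap = FFFF....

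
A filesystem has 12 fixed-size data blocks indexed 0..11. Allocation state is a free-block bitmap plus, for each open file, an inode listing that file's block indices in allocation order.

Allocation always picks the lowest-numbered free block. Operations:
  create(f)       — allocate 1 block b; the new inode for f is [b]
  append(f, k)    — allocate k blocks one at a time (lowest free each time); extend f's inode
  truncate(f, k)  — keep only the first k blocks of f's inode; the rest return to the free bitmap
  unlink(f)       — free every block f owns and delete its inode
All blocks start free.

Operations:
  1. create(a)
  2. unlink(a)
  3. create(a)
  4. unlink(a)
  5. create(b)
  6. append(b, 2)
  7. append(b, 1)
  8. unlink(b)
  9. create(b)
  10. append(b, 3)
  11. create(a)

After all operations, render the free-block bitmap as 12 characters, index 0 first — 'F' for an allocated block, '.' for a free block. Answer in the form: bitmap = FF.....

after create(a) → a:[0]  free=[F...........]
after unlink(a) →   free=[............]
after create(a) → a:[0]  free=[F...........]
after unlink(a) →   free=[............]
after create(b) → b:[0]  free=[F...........]
after append(b, 2) → b:[0, 1, 2]  free=[FFF.........]
after append(b, 1) → b:[0, 1, 2, 3]  free=[FFFF........]
after unlink(b) →   free=[............]
after create(b) → b:[0]  free=[F...........]
after append(b, 3) → b:[0, 1, 2, 3]  free=[FFFF........]
after create(a) → a:[4], b:[0, 1, 2, 3]  free=[FFFFF.......]

bitmap = FFFFF.......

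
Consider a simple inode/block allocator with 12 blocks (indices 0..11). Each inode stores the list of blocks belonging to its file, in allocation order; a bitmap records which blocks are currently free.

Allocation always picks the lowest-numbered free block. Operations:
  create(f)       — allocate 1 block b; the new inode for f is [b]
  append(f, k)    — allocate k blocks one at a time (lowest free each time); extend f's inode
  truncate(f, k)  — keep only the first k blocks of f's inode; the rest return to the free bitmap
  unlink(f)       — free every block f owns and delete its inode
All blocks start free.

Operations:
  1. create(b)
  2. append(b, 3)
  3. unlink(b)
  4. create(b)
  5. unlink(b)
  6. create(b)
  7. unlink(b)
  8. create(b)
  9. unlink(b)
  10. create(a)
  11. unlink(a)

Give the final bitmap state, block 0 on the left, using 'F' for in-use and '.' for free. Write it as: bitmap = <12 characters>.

[1] create(b) — b=0 (map F...........)
[2] append(b, 3) — b=0,1,2,3 (map FFFF........)
[3] unlink(b) —  (map ............)
[4] create(b) — b=0 (map F...........)
[5] unlink(b) —  (map ............)
[6] create(b) — b=0 (map F...........)
[7] unlink(b) —  (map ............)
[8] create(b) — b=0 (map F...........)
[9] unlink(b) —  (map ............)
[10] create(a) — a=0 (map F...........)
[11] unlink(a) —  (map ............)

bitmap = ............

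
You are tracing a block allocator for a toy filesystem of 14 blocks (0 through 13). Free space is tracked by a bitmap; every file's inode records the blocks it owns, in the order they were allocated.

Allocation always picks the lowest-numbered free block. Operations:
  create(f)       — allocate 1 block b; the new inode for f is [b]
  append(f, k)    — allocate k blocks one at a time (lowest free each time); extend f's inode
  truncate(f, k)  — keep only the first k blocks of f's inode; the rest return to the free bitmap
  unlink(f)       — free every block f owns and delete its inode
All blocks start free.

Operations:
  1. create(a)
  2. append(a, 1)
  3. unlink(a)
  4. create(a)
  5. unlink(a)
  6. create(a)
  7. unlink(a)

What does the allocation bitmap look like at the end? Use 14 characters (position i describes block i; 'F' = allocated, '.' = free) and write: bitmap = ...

create(a): bitmap=F............. | a=[0]
append(a, 1): bitmap=FF............ | a=[0, 1]
unlink(a): bitmap=.............. | 
create(a): bitmap=F............. | a=[0]
unlink(a): bitmap=.............. | 
create(a): bitmap=F............. | a=[0]
unlink(a): bitmap=.............. | 

bitmap = ..............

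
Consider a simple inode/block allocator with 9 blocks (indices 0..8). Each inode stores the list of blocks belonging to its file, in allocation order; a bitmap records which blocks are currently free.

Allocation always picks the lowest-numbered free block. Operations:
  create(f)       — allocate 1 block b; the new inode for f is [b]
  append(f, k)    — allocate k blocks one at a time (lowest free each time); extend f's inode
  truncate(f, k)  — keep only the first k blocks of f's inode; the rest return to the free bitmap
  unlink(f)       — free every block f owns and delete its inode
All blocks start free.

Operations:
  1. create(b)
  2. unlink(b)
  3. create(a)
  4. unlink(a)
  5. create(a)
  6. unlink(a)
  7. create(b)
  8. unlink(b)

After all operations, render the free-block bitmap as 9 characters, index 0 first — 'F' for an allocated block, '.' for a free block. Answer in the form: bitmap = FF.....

bitmap = .........

create(b): bitmap=F........ | b=[0]
unlink(b): bitmap=......... | 
create(a): bitmap=F........ | a=[0]
unlink(a): bitmap=......... | 
create(a): bitmap=F........ | a=[0]
unlink(a): bitmap=......... | 
create(b): bitmap=F........ | b=[0]
unlink(b): bitmap=......... | 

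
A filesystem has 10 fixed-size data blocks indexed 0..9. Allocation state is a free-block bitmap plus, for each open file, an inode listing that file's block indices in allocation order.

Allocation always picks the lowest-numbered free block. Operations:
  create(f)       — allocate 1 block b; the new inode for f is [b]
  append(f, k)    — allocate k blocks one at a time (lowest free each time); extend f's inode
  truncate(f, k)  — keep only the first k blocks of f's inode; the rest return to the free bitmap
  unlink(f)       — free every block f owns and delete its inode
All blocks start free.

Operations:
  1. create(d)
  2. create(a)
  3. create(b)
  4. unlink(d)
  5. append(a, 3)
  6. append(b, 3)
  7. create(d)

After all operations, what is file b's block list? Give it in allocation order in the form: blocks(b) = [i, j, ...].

blocks(b) = [2, 5, 6, 7]

after create(d) → d:[0]  free=[F.........]
after create(a) → a:[1], d:[0]  free=[FF........]
after create(b) → a:[1], b:[2], d:[0]  free=[FFF.......]
after unlink(d) → a:[1], b:[2]  free=[.FF.......]
after append(a, 3) → a:[1, 0, 3, 4], b:[2]  free=[FFFFF.....]
after append(b, 3) → a:[1, 0, 3, 4], b:[2, 5, 6, 7]  free=[FFFFFFFF..]
after create(d) → a:[1, 0, 3, 4], b:[2, 5, 6, 7], d:[8]  free=[FFFFFFFFF.]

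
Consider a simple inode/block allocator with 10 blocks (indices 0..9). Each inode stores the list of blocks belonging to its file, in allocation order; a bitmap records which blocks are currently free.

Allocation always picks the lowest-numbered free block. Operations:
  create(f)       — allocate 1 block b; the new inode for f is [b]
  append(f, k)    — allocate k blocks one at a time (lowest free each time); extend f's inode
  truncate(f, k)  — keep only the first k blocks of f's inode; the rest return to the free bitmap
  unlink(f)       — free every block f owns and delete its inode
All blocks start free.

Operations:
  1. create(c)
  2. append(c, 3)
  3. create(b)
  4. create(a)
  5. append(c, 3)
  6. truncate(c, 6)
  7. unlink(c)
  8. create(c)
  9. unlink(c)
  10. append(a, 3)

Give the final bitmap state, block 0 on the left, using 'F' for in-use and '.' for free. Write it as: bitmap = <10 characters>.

bitmap = FFF.FF....

create(c): bitmap=F......... | c=[0]
append(c, 3): bitmap=FFFF...... | c=[0, 1, 2, 3]
create(b): bitmap=FFFFF..... | b=[4] c=[0, 1, 2, 3]
create(a): bitmap=FFFFFF.... | a=[5] b=[4] c=[0, 1, 2, 3]
append(c, 3): bitmap=FFFFFFFFF. | a=[5] b=[4] c=[0, 1, 2, 3, 6, 7, 8]
truncate(c, 6): bitmap=FFFFFFFF.. | a=[5] b=[4] c=[0, 1, 2, 3, 6, 7]
unlink(c): bitmap=....FF.... | a=[5] b=[4]
create(c): bitmap=F...FF.... | a=[5] b=[4] c=[0]
unlink(c): bitmap=....FF.... | a=[5] b=[4]
append(a, 3): bitmap=FFF.FF.... | a=[5, 0, 1, 2] b=[4]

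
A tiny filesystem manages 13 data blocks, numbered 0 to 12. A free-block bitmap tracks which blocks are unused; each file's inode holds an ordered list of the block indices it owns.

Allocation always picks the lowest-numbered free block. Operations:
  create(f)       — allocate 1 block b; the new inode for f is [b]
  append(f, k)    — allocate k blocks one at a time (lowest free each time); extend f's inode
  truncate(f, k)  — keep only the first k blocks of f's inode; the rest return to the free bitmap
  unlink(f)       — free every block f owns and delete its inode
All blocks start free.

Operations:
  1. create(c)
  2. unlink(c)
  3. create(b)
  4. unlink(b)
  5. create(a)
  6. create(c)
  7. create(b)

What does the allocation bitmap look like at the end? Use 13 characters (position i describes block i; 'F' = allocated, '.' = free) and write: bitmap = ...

bitmap = FFF..........

after create(c) → c:[0]  free=[F............]
after unlink(c) →   free=[.............]
after create(b) → b:[0]  free=[F............]
after unlink(b) →   free=[.............]
after create(a) → a:[0]  free=[F............]
after create(c) → a:[0], c:[1]  free=[FF...........]
after create(b) → a:[0], b:[2], c:[1]  free=[FFF..........]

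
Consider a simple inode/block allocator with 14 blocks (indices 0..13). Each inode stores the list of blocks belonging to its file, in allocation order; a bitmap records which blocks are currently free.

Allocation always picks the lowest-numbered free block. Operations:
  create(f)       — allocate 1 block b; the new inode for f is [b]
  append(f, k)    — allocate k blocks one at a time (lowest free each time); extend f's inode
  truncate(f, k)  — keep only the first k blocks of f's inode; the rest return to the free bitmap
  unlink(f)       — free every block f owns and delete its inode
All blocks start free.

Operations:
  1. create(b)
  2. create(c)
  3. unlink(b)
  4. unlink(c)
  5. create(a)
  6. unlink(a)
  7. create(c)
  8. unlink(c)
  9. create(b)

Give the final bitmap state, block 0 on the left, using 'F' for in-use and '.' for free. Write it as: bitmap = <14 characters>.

bitmap = F.............

create(b): bitmap=F............. | b=[0]
create(c): bitmap=FF............ | b=[0] c=[1]
unlink(b): bitmap=.F............ | c=[1]
unlink(c): bitmap=.............. | 
create(a): bitmap=F............. | a=[0]
unlink(a): bitmap=.............. | 
create(c): bitmap=F............. | c=[0]
unlink(c): bitmap=.............. | 
create(b): bitmap=F............. | b=[0]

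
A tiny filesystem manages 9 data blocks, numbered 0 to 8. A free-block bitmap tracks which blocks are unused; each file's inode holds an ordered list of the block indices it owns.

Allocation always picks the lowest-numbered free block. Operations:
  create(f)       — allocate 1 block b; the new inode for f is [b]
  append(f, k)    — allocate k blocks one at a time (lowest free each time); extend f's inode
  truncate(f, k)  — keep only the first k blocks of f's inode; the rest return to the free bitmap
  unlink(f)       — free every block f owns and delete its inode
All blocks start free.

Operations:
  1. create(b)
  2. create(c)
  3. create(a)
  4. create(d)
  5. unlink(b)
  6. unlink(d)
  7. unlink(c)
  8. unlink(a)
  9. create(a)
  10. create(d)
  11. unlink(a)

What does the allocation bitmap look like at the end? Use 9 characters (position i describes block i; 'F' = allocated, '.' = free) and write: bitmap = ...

bitmap = .F.......

  1. create(b)  ⇒  F........  {b→[0]}
  2. create(c)  ⇒  FF.......  {b→[0]; c→[1]}
  3. create(a)  ⇒  FFF......  {a→[2]; b→[0]; c→[1]}
  4. create(d)  ⇒  FFFF.....  {a→[2]; b→[0]; c→[1]; d→[3]}
  5. unlink(b)  ⇒  .FFF.....  {a→[2]; c→[1]; d→[3]}
  6. unlink(d)  ⇒  .FF......  {a→[2]; c→[1]}
  7. unlink(c)  ⇒  ..F......  {a→[2]}
  8. unlink(a)  ⇒  .........  {}
  9. create(a)  ⇒  F........  {a→[0]}
  10. create(d)  ⇒  FF.......  {a→[0]; d→[1]}
  11. unlink(a)  ⇒  .F.......  {d→[1]}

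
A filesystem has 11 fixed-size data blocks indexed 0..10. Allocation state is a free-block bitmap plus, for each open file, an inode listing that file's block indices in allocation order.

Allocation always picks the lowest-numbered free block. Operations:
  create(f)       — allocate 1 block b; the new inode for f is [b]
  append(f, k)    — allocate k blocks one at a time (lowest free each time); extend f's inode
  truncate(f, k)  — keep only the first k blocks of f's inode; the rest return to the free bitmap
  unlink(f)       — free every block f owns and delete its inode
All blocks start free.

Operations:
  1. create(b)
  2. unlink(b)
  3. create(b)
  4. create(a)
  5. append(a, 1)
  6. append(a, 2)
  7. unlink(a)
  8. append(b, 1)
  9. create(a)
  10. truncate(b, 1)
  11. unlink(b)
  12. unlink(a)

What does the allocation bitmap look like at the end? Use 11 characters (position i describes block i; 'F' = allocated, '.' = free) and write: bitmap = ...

bitmap = ...........

  1. create(b)  ⇒  F..........  {b→[0]}
  2. unlink(b)  ⇒  ...........  {}
  3. create(b)  ⇒  F..........  {b→[0]}
  4. create(a)  ⇒  FF.........  {a→[1]; b→[0]}
  5. append(a, 1)  ⇒  FFF........  {a→[1, 2]; b→[0]}
  6. append(a, 2)  ⇒  FFFFF......  {a→[1, 2, 3, 4]; b→[0]}
  7. unlink(a)  ⇒  F..........  {b→[0]}
  8. append(b, 1)  ⇒  FF.........  {b→[0, 1]}
  9. create(a)  ⇒  FFF........  {a→[2]; b→[0, 1]}
  10. truncate(b, 1)  ⇒  F.F........  {a→[2]; b→[0]}
  11. unlink(b)  ⇒  ..F........  {a→[2]}
  12. unlink(a)  ⇒  ...........  {}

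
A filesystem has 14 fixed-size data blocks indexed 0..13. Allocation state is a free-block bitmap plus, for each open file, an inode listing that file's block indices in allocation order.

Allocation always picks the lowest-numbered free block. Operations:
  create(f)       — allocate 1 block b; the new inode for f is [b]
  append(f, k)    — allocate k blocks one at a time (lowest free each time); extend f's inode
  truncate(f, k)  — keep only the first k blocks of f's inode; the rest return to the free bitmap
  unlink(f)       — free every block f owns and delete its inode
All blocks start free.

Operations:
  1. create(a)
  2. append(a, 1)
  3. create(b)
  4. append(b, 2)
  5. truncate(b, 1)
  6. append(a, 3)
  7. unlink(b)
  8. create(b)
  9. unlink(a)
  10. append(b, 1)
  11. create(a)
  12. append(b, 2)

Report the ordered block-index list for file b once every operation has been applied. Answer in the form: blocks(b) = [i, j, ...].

  1. create(a)  ⇒  F.............  {a→[0]}
  2. append(a, 1)  ⇒  FF............  {a→[0, 1]}
  3. create(b)  ⇒  FFF...........  {a→[0, 1]; b→[2]}
  4. append(b, 2)  ⇒  FFFFF.........  {a→[0, 1]; b→[2, 3, 4]}
  5. truncate(b, 1)  ⇒  FFF...........  {a→[0, 1]; b→[2]}
  6. append(a, 3)  ⇒  FFFFFF........  {a→[0, 1, 3, 4, 5]; b→[2]}
  7. unlink(b)  ⇒  FF.FFF........  {a→[0, 1, 3, 4, 5]}
  8. create(b)  ⇒  FFFFFF........  {a→[0, 1, 3, 4, 5]; b→[2]}
  9. unlink(a)  ⇒  ..F...........  {b→[2]}
  10. append(b, 1)  ⇒  F.F...........  {b→[2, 0]}
  11. create(a)  ⇒  FFF...........  {a→[1]; b→[2, 0]}
  12. append(b, 2)  ⇒  FFFFF.........  {a→[1]; b→[2, 0, 3, 4]}

blocks(b) = [2, 0, 3, 4]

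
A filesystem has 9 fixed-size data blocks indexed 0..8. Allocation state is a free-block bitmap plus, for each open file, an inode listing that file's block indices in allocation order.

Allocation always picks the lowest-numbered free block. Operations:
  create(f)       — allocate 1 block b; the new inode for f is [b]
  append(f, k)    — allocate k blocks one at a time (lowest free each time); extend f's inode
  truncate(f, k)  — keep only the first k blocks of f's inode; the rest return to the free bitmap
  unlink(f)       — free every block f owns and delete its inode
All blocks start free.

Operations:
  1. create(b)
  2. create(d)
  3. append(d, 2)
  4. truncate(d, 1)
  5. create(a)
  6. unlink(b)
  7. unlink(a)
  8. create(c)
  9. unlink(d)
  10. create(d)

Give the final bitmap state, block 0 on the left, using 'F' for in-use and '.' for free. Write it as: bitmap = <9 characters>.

create(b): bitmap=F........ | b=[0]
create(d): bitmap=FF....... | b=[0] d=[1]
append(d, 2): bitmap=FFFF..... | b=[0] d=[1, 2, 3]
truncate(d, 1): bitmap=FF....... | b=[0] d=[1]
create(a): bitmap=FFF...... | a=[2] b=[0] d=[1]
unlink(b): bitmap=.FF...... | a=[2] d=[1]
unlink(a): bitmap=.F....... | d=[1]
create(c): bitmap=FF....... | c=[0] d=[1]
unlink(d): bitmap=F........ | c=[0]
create(d): bitmap=FF....... | c=[0] d=[1]

bitmap = FF.......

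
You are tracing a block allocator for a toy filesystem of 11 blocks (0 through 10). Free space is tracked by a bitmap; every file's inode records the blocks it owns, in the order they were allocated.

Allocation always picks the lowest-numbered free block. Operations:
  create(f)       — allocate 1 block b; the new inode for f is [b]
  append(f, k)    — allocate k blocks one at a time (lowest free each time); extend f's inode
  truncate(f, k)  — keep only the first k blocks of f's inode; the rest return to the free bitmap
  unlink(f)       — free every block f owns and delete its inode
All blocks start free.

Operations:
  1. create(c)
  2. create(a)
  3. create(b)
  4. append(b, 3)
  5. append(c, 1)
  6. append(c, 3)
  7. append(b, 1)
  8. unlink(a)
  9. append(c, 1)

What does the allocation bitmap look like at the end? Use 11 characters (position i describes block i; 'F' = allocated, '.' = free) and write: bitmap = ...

[1] create(c) — c=0 (map F..........)
[2] create(a) — a=1 c=0 (map FF.........)
[3] create(b) — a=1 b=2 c=0 (map FFF........)
[4] append(b, 3) — a=1 b=2,3,4,5 c=0 (map FFFFFF.....)
[5] append(c, 1) — a=1 b=2,3,4,5 c=0,6 (map FFFFFFF....)
[6] append(c, 3) — a=1 b=2,3,4,5 c=0,6,7,8,9 (map FFFFFFFFFF.)
[7] append(b, 1) — a=1 b=2,3,4,5,10 c=0,6,7,8,9 (map FFFFFFFFFFF)
[8] unlink(a) — b=2,3,4,5,10 c=0,6,7,8,9 (map F.FFFFFFFFF)
[9] append(c, 1) — b=2,3,4,5,10 c=0,6,7,8,9,1 (map FFFFFFFFFFF)

bitmap = FFFFFFFFFFF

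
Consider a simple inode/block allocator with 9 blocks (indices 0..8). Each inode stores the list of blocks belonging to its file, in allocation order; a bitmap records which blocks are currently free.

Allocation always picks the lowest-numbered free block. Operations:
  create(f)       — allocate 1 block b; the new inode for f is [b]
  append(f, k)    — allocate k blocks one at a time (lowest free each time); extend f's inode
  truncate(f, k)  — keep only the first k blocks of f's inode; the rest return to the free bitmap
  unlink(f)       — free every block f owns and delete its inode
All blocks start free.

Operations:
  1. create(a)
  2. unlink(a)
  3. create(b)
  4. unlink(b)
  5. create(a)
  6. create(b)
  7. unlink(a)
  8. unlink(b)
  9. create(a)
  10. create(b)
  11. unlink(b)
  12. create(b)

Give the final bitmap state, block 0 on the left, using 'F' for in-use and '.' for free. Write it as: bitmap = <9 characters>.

after create(a) → a:[0]  free=[F........]
after unlink(a) →   free=[.........]
after create(b) → b:[0]  free=[F........]
after unlink(b) →   free=[.........]
after create(a) → a:[0]  free=[F........]
after create(b) → a:[0], b:[1]  free=[FF.......]
after unlink(a) → b:[1]  free=[.F.......]
after unlink(b) →   free=[.........]
after create(a) → a:[0]  free=[F........]
after create(b) → a:[0], b:[1]  free=[FF.......]
after unlink(b) → a:[0]  free=[F........]
after create(b) → a:[0], b:[1]  free=[FF.......]

bitmap = FF.......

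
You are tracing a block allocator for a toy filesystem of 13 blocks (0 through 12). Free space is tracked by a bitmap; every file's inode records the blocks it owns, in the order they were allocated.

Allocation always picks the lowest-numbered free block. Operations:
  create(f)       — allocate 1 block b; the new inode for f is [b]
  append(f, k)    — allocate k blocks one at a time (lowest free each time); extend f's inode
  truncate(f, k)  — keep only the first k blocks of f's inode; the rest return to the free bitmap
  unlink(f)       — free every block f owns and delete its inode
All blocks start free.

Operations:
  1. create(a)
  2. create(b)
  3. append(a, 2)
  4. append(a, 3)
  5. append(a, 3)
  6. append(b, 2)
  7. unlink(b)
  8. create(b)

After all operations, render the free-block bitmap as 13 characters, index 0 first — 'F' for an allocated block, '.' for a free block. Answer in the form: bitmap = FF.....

bitmap = FFFFFFFFFF...

[1] create(a) — a=0 (map F............)
[2] create(b) — a=0 b=1 (map FF...........)
[3] append(a, 2) — a=0,2,3 b=1 (map FFFF.........)
[4] append(a, 3) — a=0,2,3,4,5,6 b=1 (map FFFFFFF......)
[5] append(a, 3) — a=0,2,3,4,5,6,7,8,9 b=1 (map FFFFFFFFFF...)
[6] append(b, 2) — a=0,2,3,4,5,6,7,8,9 b=1,10,11 (map FFFFFFFFFFFF.)
[7] unlink(b) — a=0,2,3,4,5,6,7,8,9 (map F.FFFFFFFF...)
[8] create(b) — a=0,2,3,4,5,6,7,8,9 b=1 (map FFFFFFFFFF...)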